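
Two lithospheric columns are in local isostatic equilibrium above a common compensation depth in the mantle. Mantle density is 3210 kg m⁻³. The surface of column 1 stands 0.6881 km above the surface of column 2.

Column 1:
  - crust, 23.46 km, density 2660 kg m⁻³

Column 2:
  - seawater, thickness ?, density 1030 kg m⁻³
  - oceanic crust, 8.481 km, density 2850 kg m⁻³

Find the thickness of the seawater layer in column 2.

3.51 km

Take the compensation level at the base of the deeper column (depth z_c below the surface of column 1) and equate Σ ρ_i t_i down to z_c; mantle fills any gap and the z_c terms cancel.
Column 1: 23.46×2660 + (z_c − 23.46)×3210
Column 2: 0.6881×0 + x×1030 + 8.481×2850 + (z_c − 0.6881 − 8.481 − x)×3210
The z_c×3210 term appears on both sides and cancels. Collect the known terms of each column as K = Σ(ρt)_known − 3210 × (depth of known layers): K_1 = 62403.6 − 3210×23.46 = −12903; K_2 = 24170.85 − 3210×(0.6881 + 8.481) = −5261.961.
Balance: K_1 = K_2 − x×(3210 − 1030), so x = (K_2 − K_1)/(3210 − 1030) = 7641.04/2180 = 3.51 km.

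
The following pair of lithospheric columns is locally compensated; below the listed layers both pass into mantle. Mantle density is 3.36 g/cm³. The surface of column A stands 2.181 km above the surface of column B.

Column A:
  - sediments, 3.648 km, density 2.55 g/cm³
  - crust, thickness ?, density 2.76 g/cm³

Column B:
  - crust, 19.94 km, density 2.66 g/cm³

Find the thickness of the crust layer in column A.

30.6 km

Take the compensation level at the base of the deeper column (depth z_c below the surface of column A) and equate Σ ρ_i t_i down to z_c; mantle fills any gap and the z_c terms cancel.
Column A: 3.648×2.55 + x×2.76 + (z_c − 3.648 − x)×3.36
Column B: 2.181×0 + 19.94×2.66 + (z_c − 2.181 − 19.94)×3.36
The z_c×3.36 term appears on both sides and cancels. Collect the known terms of each column as K = Σ(ρt)_known − 3.36 × (depth of known layers): K_A = 9.3024 − 3.36×3.648 = −2.95488; K_B = 53.0404 − 3.36×(2.181 + 19.94) = −21.28616.
Balance: K_A − x×(3.36 − 2.76) = K_B, so x = (K_A − K_B)/(3.36 − 2.76) = 18.3313/0.6 = 30.6 km.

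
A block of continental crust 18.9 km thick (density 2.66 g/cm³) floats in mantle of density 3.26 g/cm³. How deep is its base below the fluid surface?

Draft d = t ρ_obj/ρ_fluid = 18.9 km × 2.66/3.26 = 15.4 km.

15.4 km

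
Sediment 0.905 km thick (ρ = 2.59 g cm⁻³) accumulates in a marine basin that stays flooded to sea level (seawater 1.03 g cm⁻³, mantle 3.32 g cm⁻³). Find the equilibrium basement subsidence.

Submarine loading: the sediment displaces seawater, and the subsidence is in turn flooded, so s (ρ_m − ρ_w) = t (ρ_sed − ρ_w).
s = 0.905 km × (2.59 − 1.03) / (3.32 − 1.03) = 0.617 km.

0.617 km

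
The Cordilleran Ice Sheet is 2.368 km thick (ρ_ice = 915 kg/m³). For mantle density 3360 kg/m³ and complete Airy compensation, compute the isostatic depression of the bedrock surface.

For local isostatic compensation: the ice load ρ_ice t is balanced by mantle displaced below, ρ_m s.
s = t ρ_ice / ρ_m = 2.368 km × 915/3360 = 0.645 km.

0.645 km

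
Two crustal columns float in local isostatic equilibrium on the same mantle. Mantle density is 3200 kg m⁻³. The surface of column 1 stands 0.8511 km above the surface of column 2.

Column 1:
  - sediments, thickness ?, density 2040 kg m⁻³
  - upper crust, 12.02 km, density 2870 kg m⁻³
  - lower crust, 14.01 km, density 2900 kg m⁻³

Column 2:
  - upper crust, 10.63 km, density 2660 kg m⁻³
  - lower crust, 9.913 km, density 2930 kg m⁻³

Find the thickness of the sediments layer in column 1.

Take the compensation level at the base of the deeper column (depth z_c below the surface of column 1) and equate Σ ρ_i t_i down to z_c; mantle fills any gap and the z_c terms cancel.
Column 1: x×2040 + 12.02×2870 + 14.01×2900 + (z_c − 26.03 − x)×3200
Column 2: 0.8511×0 + 10.63×2660 + 9.913×2930 + (z_c − 0.8511 − 20.543)×3200
The z_c×3200 term appears on both sides and cancels. Collect the known terms of each column as K = Σ(ρt)_known − 3200 × (depth of known layers): K_1 = 75126.4 − 3200×26.03 = −8169.6; K_2 = 57320.89 − 3200×(0.8511 + 20.543) = −11140.23.
Balance: K_1 − x×(3200 − 2040) = K_2, so x = (K_1 − K_2)/(3200 − 2040) = 2970.63/1160 = 2.56 km.

2.56 km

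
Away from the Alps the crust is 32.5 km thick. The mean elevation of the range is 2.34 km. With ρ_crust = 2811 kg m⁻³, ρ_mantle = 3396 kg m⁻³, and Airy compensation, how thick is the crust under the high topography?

46.1 km

Root depth r = h ρ_c / (ρ_m − ρ_c) = 2.34 km × 2811 / 585 = 11.24 km.
Total thickness = T + h + r = 32.5 km + 2.34 km + 11.24 km = 46.1 km.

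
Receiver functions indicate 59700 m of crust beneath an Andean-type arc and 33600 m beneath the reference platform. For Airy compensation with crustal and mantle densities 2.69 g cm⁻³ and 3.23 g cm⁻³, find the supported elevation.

4360 m

Excess crust Δ = 59700 m − 33600 m = 26100 m, split between elevation h and root r with h + r = Δ.
Airy balance ρ_c h = (ρ_m − ρ_c) r gives r = h ρ_c/(ρ_m − ρ_c), so h (1 + ρ_c/(ρ_m − ρ_c)) = Δ, i.e. h = Δ (ρ_m − ρ_c)/ρ_m.
h = 26100 m × 0.54/3.23 = 4360 m.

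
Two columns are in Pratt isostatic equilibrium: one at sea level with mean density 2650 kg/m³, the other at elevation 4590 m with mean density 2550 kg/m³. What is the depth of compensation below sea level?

ρ_ref D = ρ (D + h) → D (ρ_ref − ρ) = ρ h.
D = ρ h/(ρ_ref − ρ) = 2550 × 4590 m/(2650 − 2550) = 117000 m.

117000 m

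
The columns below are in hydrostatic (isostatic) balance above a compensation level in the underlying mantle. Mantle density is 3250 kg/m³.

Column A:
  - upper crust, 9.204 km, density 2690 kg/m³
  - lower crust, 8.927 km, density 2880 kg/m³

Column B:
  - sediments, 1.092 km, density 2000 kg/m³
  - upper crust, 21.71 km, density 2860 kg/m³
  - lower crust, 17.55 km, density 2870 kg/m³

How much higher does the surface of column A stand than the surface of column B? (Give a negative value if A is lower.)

For any compensation level in the mantle, the mantle terms cancel and isostasy reduces to e = (Σt_A − Σt_B) − (Σ(ρt)_A − Σ(ρt)_B) / ρ_m.
Σt_A = 18.131 km; Σt_B = 40.352 km; Σ(ρt)_A = 50468.52; Σ(ρt)_B = 114643.1 (in km·kg/m³).
e = (18.131 − 40.352) − (50468.52 − 114643.1) / 3250 = −2.47 km.

−2.47 km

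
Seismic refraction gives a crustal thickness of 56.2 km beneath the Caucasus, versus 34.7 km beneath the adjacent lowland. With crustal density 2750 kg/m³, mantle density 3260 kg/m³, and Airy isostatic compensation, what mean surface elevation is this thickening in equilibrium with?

3.36 km

Excess crust Δ = 56.2 km − 34.7 km = 21.5 km, split between elevation h and root r with h + r = Δ.
Airy balance ρ_c h = (ρ_m − ρ_c) r gives r = h ρ_c/(ρ_m − ρ_c), so h (1 + ρ_c/(ρ_m − ρ_c)) = Δ, i.e. h = Δ (ρ_m − ρ_c)/ρ_m.
h = 21.5 km × 510/3260 = 3.36 km.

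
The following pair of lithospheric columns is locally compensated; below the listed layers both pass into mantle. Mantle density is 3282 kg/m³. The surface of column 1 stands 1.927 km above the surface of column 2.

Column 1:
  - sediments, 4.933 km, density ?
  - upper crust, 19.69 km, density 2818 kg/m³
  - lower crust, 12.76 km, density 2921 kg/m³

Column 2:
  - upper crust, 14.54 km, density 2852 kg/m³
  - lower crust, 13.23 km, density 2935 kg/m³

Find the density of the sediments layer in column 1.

Take the compensation level at the base of the deeper column (depth z_c below the surface of column 1) and equate Σ ρ_i t_i down to z_c; mantle fills any gap and the z_c terms cancel.
Column 1: 4.933×ρ + 19.69×2818 + 12.76×2921 + (z_c − 37.383)×3282
Column 2: 1.927×0 + 14.54×2852 + 13.23×2935 + (z_c − 1.927 − 27.77)×3282
The z_c×3282 term appears on both sides and cancels. Collect the known terms of each column as K = Σ(ρt)_known − 3282 × (depth of known layers): K_1 = 92758.38 − 3282×37.383 = −29932.626; K_2 = 80298.13 − 3282×(1.927 + 27.77) = −17167.424.
Balance: K_1 + 4.933×ρ = K_2, so ρ = (K_2 − K_1)/4.933 = 12765.2/4.933 = 2590 kg/m³.

2590 kg/m³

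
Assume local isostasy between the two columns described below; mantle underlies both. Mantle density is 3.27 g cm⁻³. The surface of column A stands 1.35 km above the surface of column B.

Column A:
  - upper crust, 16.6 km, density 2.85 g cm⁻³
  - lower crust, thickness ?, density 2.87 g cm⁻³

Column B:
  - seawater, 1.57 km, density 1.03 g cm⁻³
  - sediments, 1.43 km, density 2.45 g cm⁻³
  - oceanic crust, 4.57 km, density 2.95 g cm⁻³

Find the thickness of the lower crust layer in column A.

8.99 km

Take the compensation level at the base of the deeper column (depth z_c below the surface of column A) and equate Σ ρ_i t_i down to z_c; mantle fills any gap and the z_c terms cancel.
Column A: 16.6×2.85 + x×2.87 + (z_c − 16.6 − x)×3.27
Column B: 1.35×0 + 1.57×1.03 + 1.43×2.45 + 4.57×2.95 + (z_c − 1.35 − 7.57)×3.27
The z_c×3.27 term appears on both sides and cancels. Collect the known terms of each column as K = Σ(ρt)_known − 3.27 × (depth of known layers): K_A = 47.31 − 3.27×16.6 = −6.972; K_B = 18.6021 − 3.27×(1.35 + 7.57) = −10.5663.
Balance: K_A − x×(3.27 − 2.87) = K_B, so x = (K_A − K_B)/(3.27 − 2.87) = 3.5943/0.4 = 8.99 km.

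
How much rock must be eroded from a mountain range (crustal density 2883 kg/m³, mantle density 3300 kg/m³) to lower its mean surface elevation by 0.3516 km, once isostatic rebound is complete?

Net drop Δ = e − u = e − e ρ_c/ρ_m = e (ρ_m − ρ_c)/ρ_m.
e = Δ ρ_m/(ρ_m − ρ_c) = 0.3516 km × 3300/417 = 2.78 km.

2.78 km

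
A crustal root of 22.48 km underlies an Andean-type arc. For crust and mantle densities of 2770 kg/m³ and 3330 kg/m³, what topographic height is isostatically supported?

In Airy isostatic equilibrium: ρ_c h = (ρ_m − ρ_c) r.
h = r (ρ_m − ρ_c) / ρ_c = 22.48 km × (3330 − 2770) / 2770 = 4.54 km.

4.54 km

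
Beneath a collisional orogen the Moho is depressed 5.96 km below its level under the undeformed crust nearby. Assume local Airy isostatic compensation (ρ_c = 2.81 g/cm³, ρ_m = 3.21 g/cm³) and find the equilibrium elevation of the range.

By Archimedes' principle applied to the lithosphere: ρ_c h = (ρ_m − ρ_c) r.
h = r (ρ_m − ρ_c) / ρ_c = 5.96 km × (3.21 − 2.81) / 2.81 = 0.848 km.

0.848 km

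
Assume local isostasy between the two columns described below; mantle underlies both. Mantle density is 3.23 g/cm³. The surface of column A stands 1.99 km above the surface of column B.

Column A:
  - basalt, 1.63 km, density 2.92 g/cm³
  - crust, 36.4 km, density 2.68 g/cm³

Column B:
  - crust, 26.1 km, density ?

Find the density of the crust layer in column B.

Take the compensation level at the base of the deeper column (depth z_c below the surface of column A) and equate Σ ρ_i t_i down to z_c; mantle fills any gap and the z_c terms cancel.
Column A: 1.63×2.92 + 36.4×2.68 + (z_c − 38.03)×3.23
Column B: 1.99×0 + 26.1×ρ + (z_c − 1.99 − 26.1)×3.23
The z_c×3.23 term appears on both sides and cancels. Collect the known terms of each column as K = Σ(ρt)_known − 3.23 × (depth of known layers): K_A = 102.3116 − 3.23×38.03 = −20.5253; K_B = 0 − 3.23×(1.99 + 26.1) = −90.7307.
Balance: K_A = K_B + 26.1×ρ, so ρ = (K_A − K_B)/26.1 = 70.2054/26.1 = 2.69 g/cm³.

2.69 g/cm³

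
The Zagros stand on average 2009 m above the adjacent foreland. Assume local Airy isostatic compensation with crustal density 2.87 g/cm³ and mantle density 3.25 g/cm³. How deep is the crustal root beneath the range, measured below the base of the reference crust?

Equating mass per unit area of the two columns: the weight of the topography is balanced by the buoyancy of the root, ρ_c h = (ρ_m − ρ_c) r.
r = h · ρ_c / (ρ_m − ρ_c) = 2009 m × 2.87 / (3.25 − 2.87) = 15200 m.

15200 m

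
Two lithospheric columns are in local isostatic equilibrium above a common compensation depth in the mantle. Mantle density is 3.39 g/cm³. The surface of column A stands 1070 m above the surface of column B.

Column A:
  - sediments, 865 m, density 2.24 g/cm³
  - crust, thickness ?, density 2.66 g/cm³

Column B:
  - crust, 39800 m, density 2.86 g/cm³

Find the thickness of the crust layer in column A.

Take the compensation level at the base of the deeper column (depth z_c below the surface of column A) and equate Σ ρ_i t_i down to z_c; mantle fills any gap and the z_c terms cancel.
Column A: 865×2.24 + x×2.66 + (z_c − 865 − x)×3.39
Column B: 1070×0 + 39800×2.86 + (z_c − 1070 − 39800)×3.39
The z_c×3.39 term appears on both sides and cancels. Collect the known terms of each column as K = Σ(ρt)_known − 3.39 × (depth of known layers): K_A = 1937.6 − 3.39×865 = −994.75; K_B = 113828 − 3.39×(1070 + 39800) = −24721.3.
Balance: K_A − x×(3.39 − 2.66) = K_B, so x = (K_A − K_B)/(3.39 − 2.66) = 23726.5/0.73 = 32500 m.

32500 m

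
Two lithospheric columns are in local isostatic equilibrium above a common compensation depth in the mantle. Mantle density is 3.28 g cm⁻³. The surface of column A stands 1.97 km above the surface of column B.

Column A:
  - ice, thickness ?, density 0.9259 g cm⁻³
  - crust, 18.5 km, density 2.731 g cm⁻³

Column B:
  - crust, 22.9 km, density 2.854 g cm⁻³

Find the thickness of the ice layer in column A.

2.57 km

Take the compensation level at the base of the deeper column (depth z_c below the surface of column A) and equate Σ ρ_i t_i down to z_c; mantle fills any gap and the z_c terms cancel.
Column A: x×0.9259 + 18.5×2.731 + (z_c − 18.5 − x)×3.28
Column B: 1.97×0 + 22.9×2.854 + (z_c − 1.97 − 22.9)×3.28
The z_c×3.28 term appears on both sides and cancels. Collect the known terms of each column as K = Σ(ρt)_known − 3.28 × (depth of known layers): K_A = 50.5235 − 3.28×18.5 = −10.1565; K_B = 65.3566 − 3.28×(1.97 + 22.9) = −16.217.
Balance: K_A − x×(3.28 − 0.9259) = K_B, so x = (K_A − K_B)/(3.28 − 0.9259) = 6.0605/2.3541 = 2.57 km.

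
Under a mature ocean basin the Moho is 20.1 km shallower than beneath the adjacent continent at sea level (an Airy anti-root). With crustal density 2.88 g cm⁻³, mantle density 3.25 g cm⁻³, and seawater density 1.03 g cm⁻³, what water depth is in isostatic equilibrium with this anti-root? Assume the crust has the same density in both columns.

Replacing a thickness d of crust by seawater at the top must be balanced by replacing crust with mantle at the base: d (ρ_c − ρ_w) = a (ρ_m − ρ_c).
d = a (ρ_m − ρ_c)/(ρ_c − ρ_w) = 20.1 km × 0.37/1.85 = 4.02 km.

4.02 km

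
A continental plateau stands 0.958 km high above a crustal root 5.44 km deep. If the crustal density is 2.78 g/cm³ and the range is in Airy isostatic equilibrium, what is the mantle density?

Airy balance: ρ_c h = (ρ_m − ρ_c) r → ρ_m = ρ_c (1 + h/r).
ρ_m = 2.78 × (1 + 0.958 km/5.44 km) = 3.27 g/cm³.

3.27 g/cm³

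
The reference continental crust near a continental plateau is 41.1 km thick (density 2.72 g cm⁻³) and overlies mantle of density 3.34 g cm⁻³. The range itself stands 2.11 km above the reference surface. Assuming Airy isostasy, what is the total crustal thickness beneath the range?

52.5 km

Root depth r = h ρ_c / (ρ_m − ρ_c) = 2.11 km × 2.72 / 0.62 = 9.257 km.
Total thickness = T + h + r = 41.1 km + 2.11 km + 9.257 km = 52.5 km.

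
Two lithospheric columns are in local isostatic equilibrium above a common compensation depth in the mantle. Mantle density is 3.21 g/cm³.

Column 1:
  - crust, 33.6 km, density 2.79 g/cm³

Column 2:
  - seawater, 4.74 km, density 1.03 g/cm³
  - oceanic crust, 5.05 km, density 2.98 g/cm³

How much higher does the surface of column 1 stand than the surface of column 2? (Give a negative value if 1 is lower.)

For any compensation level in the mantle, the mantle terms cancel and isostasy reduces to e = (Σt_1 − Σt_2) − (Σ(ρt)_1 − Σ(ρt)_2) / ρ_m.
Σt_1 = 33.6 km; Σt_2 = 9.79 km; Σ(ρt)_1 = 93.744; Σ(ρt)_2 = 19.9312 (in km·g/cm³).
e = (33.6 − 9.79) − (93.744 − 19.9312) / 3.21 = 0.815 km.

0.815 km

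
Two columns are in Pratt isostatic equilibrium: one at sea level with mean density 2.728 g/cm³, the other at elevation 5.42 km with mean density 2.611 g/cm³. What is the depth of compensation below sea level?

121 km

ρ_ref D = ρ (D + h) → D (ρ_ref − ρ) = ρ h.
D = ρ h/(ρ_ref − ρ) = 2.611 × 5.42 km/(2.728 − 2.611) = 121 km.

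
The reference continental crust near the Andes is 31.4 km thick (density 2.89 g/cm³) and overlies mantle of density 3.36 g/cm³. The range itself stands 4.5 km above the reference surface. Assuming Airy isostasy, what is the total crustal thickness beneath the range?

Root depth r = h ρ_c / (ρ_m − ρ_c) = 4.5 km × 2.89 / 0.47 = 27.67 km.
Total thickness = T + h + r = 31.4 km + 4.5 km + 27.67 km = 63.6 km.

63.6 km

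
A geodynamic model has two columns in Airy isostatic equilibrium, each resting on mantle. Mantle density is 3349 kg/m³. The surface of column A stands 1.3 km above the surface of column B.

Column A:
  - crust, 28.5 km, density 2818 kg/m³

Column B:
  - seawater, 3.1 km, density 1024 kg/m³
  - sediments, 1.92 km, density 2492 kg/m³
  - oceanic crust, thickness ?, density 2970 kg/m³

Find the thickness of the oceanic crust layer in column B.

Take the compensation level at the base of the deeper column (depth z_c below the surface of column A) and equate Σ ρ_i t_i down to z_c; mantle fills any gap and the z_c terms cancel.
Column A: 28.5×2818 + (z_c − 28.5)×3349
Column B: 1.3×0 + 3.1×1024 + 1.92×2492 + x×2970 + (z_c − 1.3 − 5.02 − x)×3349
The z_c×3349 term appears on both sides and cancels. Collect the known terms of each column as K = Σ(ρt)_known − 3349 × (depth of known layers): K_A = 80313 − 3349×28.5 = −15133.5; K_B = 7959.04 − 3349×(1.3 + 5.02) = −13206.64.
Balance: K_A = K_B − x×(3349 − 2970), so x = (K_B − K_A)/(3349 − 2970) = 1926.86/379 = 5.08 km.

5.08 km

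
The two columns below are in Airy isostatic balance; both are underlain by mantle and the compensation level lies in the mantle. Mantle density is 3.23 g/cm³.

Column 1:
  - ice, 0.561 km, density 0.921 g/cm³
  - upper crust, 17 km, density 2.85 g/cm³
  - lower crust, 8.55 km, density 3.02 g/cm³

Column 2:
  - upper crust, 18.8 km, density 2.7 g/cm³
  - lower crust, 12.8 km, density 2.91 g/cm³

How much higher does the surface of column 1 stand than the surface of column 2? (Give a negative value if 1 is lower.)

−1.4 km

For any compensation level in the mantle, the mantle terms cancel and isostasy reduces to e = (Σt_1 − Σt_2) − (Σ(ρt)_1 − Σ(ρt)_2) / ρ_m.
Σt_1 = 26.111 km; Σt_2 = 31.6 km; Σ(ρt)_1 = 74.787681; Σ(ρt)_2 = 88.008 (in km·g/cm³).
e = (26.111 − 31.6) − (74.787681 − 88.008) / 3.23 = −1.4 km.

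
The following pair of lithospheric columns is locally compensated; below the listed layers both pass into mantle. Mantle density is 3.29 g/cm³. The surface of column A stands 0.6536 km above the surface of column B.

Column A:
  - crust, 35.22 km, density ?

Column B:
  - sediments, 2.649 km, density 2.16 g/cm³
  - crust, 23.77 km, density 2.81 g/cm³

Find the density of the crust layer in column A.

Take the compensation level at the base of the deeper column (depth z_c below the surface of column A) and equate Σ ρ_i t_i down to z_c; mantle fills any gap and the z_c terms cancel.
Column A: 35.22×ρ + (z_c − 35.22)×3.29
Column B: 0.6536×0 + 2.649×2.16 + 23.77×2.81 + (z_c − 0.6536 − 26.419)×3.29
The z_c×3.29 term appears on both sides and cancels. Collect the known terms of each column as K = Σ(ρt)_known − 3.29 × (depth of known layers): K_A = 0 − 3.29×35.22 = −115.8738; K_B = 72.51554 − 3.29×(0.6536 + 26.419) = −16.553314.
Balance: K_A + 35.22×ρ = K_B, so ρ = (K_B − K_A)/35.22 = 99.3205/35.22 = 2.82 g/cm³.

2.82 g/cm³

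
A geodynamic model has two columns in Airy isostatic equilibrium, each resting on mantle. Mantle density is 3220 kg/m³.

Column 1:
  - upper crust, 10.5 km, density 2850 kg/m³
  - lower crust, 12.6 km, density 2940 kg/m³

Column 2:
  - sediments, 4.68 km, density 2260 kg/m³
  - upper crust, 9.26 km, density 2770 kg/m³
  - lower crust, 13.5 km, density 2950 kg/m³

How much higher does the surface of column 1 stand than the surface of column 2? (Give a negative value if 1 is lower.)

−1.52 km

For any compensation level in the mantle, the mantle terms cancel and isostasy reduces to e = (Σt_1 − Σt_2) − (Σ(ρt)_1 − Σ(ρt)_2) / ρ_m.
Σt_1 = 23.1 km; Σt_2 = 27.44 km; Σ(ρt)_1 = 66969; Σ(ρt)_2 = 76052 (in km·kg/m³).
e = (23.1 − 27.44) − (66969 − 76052) / 3220 = −1.52 km.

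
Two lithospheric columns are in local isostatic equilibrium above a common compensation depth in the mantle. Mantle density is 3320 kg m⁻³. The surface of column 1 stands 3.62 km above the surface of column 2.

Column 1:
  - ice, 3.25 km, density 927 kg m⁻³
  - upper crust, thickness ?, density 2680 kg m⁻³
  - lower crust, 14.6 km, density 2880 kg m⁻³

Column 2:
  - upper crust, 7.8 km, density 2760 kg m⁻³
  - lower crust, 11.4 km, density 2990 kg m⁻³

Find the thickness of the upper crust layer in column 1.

Take the compensation level at the base of the deeper column (depth z_c below the surface of column 1) and equate Σ ρ_i t_i down to z_c; mantle fills any gap and the z_c terms cancel.
Column 1: 3.25×927 + x×2680 + 14.6×2880 + (z_c − 17.85 − x)×3320
Column 2: 3.62×0 + 7.8×2760 + 11.4×2990 + (z_c − 3.62 − 19.2)×3320
The z_c×3320 term appears on both sides and cancels. Collect the known terms of each column as K = Σ(ρt)_known − 3320 × (depth of known layers): K_1 = 45060.75 − 3320×17.85 = −14201.25; K_2 = 55614 − 3320×(3.62 + 19.2) = −20148.4.
Balance: K_1 − x×(3320 − 2680) = K_2, so x = (K_1 − K_2)/(3320 − 2680) = 5947.15/640 = 9.29 km.

9.29 km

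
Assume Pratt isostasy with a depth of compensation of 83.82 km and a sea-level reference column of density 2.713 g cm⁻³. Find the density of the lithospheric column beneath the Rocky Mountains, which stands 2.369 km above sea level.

2.64 g cm⁻³

Pratt balance: ρ_ref D = ρ (D + h).
ρ = ρ_ref D/(D + h) = 2.713 × 83.82 km/(83.82 km + 2.369 km) = 2.64 g cm⁻³.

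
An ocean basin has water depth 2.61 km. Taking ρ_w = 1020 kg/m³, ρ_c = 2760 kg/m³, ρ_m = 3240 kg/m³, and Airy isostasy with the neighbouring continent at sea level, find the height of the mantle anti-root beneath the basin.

In Airy isostatic equilibrium: replacing crust with seawater at the top is compensated by replacing crust with mantle at the base: d (ρ_c − ρ_w) = a (ρ_m − ρ_c).
a = d (ρ_c − ρ_w)/(ρ_m − ρ_c) = 2.61 km × 1740/480 = 9.46 km.

9.46 km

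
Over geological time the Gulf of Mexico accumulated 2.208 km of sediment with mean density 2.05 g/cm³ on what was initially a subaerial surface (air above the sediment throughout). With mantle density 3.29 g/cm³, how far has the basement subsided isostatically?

1.38 km

Subaerial load: s = t ρ_sed / ρ_m = 2.208 km × 2.05/3.29 = 1.38 km.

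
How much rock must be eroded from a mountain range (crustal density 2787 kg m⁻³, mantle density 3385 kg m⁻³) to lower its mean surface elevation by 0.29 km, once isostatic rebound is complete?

Net drop Δ = e − u = e − e ρ_c/ρ_m = e (ρ_m − ρ_c)/ρ_m.
e = Δ ρ_m/(ρ_m − ρ_c) = 0.29 km × 3385/598 = 1.64 km.

1.64 km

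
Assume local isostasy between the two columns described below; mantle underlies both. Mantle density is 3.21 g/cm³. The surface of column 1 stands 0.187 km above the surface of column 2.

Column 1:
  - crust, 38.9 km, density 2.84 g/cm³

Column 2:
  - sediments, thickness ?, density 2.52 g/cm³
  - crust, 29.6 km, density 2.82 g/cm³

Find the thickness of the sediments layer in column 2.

Take the compensation level at the base of the deeper column (depth z_c below the surface of column 1) and equate Σ ρ_i t_i down to z_c; mantle fills any gap and the z_c terms cancel.
Column 1: 38.9×2.84 + (z_c − 38.9)×3.21
Column 2: 0.187×0 + x×2.52 + 29.6×2.82 + (z_c − 0.187 − 29.6 − x)×3.21
The z_c×3.21 term appears on both sides and cancels. Collect the known terms of each column as K = Σ(ρt)_known − 3.21 × (depth of known layers): K_1 = 110.476 − 3.21×38.9 = −14.393; K_2 = 83.472 − 3.21×(0.187 + 29.6) = −12.14427.
Balance: K_1 = K_2 − x×(3.21 − 2.52), so x = (K_2 − K_1)/(3.21 − 2.52) = 2.24873/0.69 = 3.26 km.

3.26 km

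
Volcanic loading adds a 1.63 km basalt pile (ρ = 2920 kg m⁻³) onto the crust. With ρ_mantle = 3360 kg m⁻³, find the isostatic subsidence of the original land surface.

Subaerial loading: s = t ρ_load / ρ_m.
s = 1.63 km × 2920/3360 = 1.42 km.

1.42 km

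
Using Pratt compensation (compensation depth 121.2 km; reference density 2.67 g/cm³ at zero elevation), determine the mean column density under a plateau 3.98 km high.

Pratt balance: ρ_ref D = ρ (D + h).
ρ = ρ_ref D/(D + h) = 2.67 × 121.2 km/(121.2 km + 3.98 km) = 2.59 g/cm³.

2.59 g/cm³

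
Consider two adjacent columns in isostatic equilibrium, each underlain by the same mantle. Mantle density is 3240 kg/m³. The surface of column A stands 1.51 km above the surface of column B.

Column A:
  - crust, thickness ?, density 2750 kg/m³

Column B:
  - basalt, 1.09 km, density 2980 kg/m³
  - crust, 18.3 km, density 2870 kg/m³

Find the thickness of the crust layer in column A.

Take the compensation level at the base of the deeper column (depth z_c below the surface of column A) and equate Σ ρ_i t_i down to z_c; mantle fills any gap and the z_c terms cancel.
Column A: x×2750 + (z_c − 0 − x)×3240
Column B: 1.51×0 + 1.09×2980 + 18.3×2870 + (z_c − 1.51 − 19.39)×3240
The z_c×3240 term appears on both sides and cancels. Collect the known terms of each column as K = Σ(ρt)_known − 3240 × (depth of known layers): K_A = 0 − 3240×0 = 0; K_B = 55769.2 − 3240×(1.51 + 19.39) = −11946.8.
Balance: K_A − x×(3240 − 2750) = K_B, so x = (K_A − K_B)/(3240 − 2750) = 11946.8/490 = 24.4 km.

24.4 km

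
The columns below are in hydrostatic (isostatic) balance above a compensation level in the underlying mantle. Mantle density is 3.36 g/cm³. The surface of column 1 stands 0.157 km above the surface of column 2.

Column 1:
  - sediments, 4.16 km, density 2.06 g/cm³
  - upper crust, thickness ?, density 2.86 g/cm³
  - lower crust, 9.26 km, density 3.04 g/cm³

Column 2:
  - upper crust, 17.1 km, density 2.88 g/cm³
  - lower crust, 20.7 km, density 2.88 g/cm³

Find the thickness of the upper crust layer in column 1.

20.6 km

Take the compensation level at the base of the deeper column (depth z_c below the surface of column 1) and equate Σ ρ_i t_i down to z_c; mantle fills any gap and the z_c terms cancel.
Column 1: 4.16×2.06 + x×2.86 + 9.26×3.04 + (z_c − 13.42 − x)×3.36
Column 2: 0.157×0 + 17.1×2.88 + 20.7×2.88 + (z_c − 0.157 − 37.8)×3.36
The z_c×3.36 term appears on both sides and cancels. Collect the known terms of each column as K = Σ(ρt)_known − 3.36 × (depth of known layers): K_1 = 36.72 − 3.36×13.42 = −8.3712; K_2 = 108.864 − 3.36×(0.157 + 37.8) = −18.67152.
Balance: K_1 − x×(3.36 − 2.86) = K_2, so x = (K_1 − K_2)/(3.36 − 2.86) = 10.3003/0.5 = 20.6 km.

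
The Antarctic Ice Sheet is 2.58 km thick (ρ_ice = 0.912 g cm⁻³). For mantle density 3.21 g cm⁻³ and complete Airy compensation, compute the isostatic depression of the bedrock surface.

For local isostatic compensation: the ice load ρ_ice t is balanced by mantle displaced below, ρ_m s.
s = t ρ_ice / ρ_m = 2.58 km × 0.912/3.21 = 0.733 km.

0.733 km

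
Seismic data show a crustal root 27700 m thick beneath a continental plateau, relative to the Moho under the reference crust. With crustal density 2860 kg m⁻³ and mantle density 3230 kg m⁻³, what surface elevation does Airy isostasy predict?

Isostatic balance requires: ρ_c h = (ρ_m − ρ_c) r.
h = r (ρ_m − ρ_c) / ρ_c = 27700 m × (3230 − 2860) / 2860 = 3580 m.

3580 m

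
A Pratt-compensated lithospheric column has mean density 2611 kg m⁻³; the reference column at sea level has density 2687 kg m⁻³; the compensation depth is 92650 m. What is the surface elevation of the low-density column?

ρ_ref D = ρ (D + h) → h = D (ρ_ref − ρ)/ρ.
h = 92650 m × (2687 − 2611)/2611 = 2700 m.

2700 m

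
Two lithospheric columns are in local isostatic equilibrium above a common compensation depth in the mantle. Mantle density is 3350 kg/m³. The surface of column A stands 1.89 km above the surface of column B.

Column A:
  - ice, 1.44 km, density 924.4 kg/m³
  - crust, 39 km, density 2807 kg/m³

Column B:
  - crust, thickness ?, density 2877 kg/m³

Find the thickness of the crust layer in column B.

38.8 km

Take the compensation level at the base of the deeper column (depth z_c below the surface of column A) and equate Σ ρ_i t_i down to z_c; mantle fills any gap and the z_c terms cancel.
Column A: 1.44×924.4 + 39×2807 + (z_c − 40.44)×3350
Column B: 1.89×0 + x×2877 + (z_c − 1.89 − 0 − x)×3350
The z_c×3350 term appears on both sides and cancels. Collect the known terms of each column as K = Σ(ρt)_known − 3350 × (depth of known layers): K_A = 110804.136 − 3350×40.44 = −24669.864; K_B = 0 − 3350×(1.89 + 0) = −6331.5.
Balance: K_A = K_B − x×(3350 − 2877), so x = (K_B − K_A)/(3350 − 2877) = 18338.4/473 = 38.8 km.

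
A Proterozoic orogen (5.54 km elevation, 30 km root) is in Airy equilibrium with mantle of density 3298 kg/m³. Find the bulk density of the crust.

2780 kg/m³

ρ_c h = (ρ_m − ρ_c) r → ρ_c (h + r) = ρ_m r → ρ_c = ρ_m r / (h + r).
ρ_c = 3298 × 30 km / (5.54 km + 30 km) = 2780 kg/m³.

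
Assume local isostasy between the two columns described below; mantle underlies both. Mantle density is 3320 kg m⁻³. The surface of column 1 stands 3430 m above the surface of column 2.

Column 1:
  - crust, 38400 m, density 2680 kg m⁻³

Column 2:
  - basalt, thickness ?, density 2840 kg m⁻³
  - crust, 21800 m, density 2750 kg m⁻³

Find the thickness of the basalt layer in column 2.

Take the compensation level at the base of the deeper column (depth z_c below the surface of column 1) and equate Σ ρ_i t_i down to z_c; mantle fills any gap and the z_c terms cancel.
Column 1: 38400×2680 + (z_c − 38400)×3320
Column 2: 3430×0 + x×2840 + 21800×2750 + (z_c − 3430 − 21800 − x)×3320
The z_c×3320 term appears on both sides and cancels. Collect the known terms of each column as K = Σ(ρt)_known − 3320 × (depth of known layers): K_1 = 102912000 − 3320×38400 = −24576000; K_2 = 59950000 − 3320×(3430 + 21800) = −23813600.
Balance: K_1 = K_2 − x×(3320 − 2840), so x = (K_2 − K_1)/(3320 − 2840) = 762400/480 = 1590 m.

1590 m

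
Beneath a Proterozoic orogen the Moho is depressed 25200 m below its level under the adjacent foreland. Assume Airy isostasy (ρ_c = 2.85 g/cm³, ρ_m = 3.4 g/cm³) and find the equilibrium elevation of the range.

4860 m

For local isostatic compensation: ρ_c h = (ρ_m − ρ_c) r.
h = r (ρ_m − ρ_c) / ρ_c = 25200 m × (3.4 − 2.85) / 2.85 = 4860 m.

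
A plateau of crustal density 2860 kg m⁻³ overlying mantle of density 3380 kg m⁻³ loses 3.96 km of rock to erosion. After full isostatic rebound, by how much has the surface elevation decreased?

Rebound u = e ρ_c/ρ_m = 3.96 km × 2860/3380 = 3.351 km.
Net surface drop = e − u = 3.96 km − 3.351 km = e (ρ_m − ρ_c)/ρ_m = 0.609 km.

0.609 km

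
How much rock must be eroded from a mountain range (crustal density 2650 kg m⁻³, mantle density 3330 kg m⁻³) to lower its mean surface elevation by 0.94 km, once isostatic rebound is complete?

4.6 km

Net drop Δ = e − u = e − e ρ_c/ρ_m = e (ρ_m − ρ_c)/ρ_m.
e = Δ ρ_m/(ρ_m − ρ_c) = 0.94 km × 3330/680 = 4.6 km.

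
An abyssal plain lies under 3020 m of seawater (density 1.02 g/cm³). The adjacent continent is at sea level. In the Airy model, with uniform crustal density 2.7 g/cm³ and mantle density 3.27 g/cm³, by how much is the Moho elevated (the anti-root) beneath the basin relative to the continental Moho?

Isostatic balance requires: replacing crust with seawater at the top is compensated by replacing crust with mantle at the base: d (ρ_c − ρ_w) = a (ρ_m − ρ_c).
a = d (ρ_c − ρ_w)/(ρ_m − ρ_c) = 3020 m × 1.68/0.57 = 8900 m.

8900 m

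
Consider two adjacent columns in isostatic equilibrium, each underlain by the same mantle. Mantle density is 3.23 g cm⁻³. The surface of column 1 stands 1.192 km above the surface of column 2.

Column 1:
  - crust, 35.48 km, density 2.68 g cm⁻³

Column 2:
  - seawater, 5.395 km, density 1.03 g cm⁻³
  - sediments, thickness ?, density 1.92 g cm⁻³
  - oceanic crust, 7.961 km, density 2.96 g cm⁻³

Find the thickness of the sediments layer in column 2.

Take the compensation level at the base of the deeper column (depth z_c below the surface of column 1) and equate Σ ρ_i t_i down to z_c; mantle fills any gap and the z_c terms cancel.
Column 1: 35.48×2.68 + (z_c − 35.48)×3.23
Column 2: 1.192×0 + 5.395×1.03 + x×1.92 + 7.961×2.96 + (z_c − 1.192 − 13.356 − x)×3.23
The z_c×3.23 term appears on both sides and cancels. Collect the known terms of each column as K = Σ(ρt)_known − 3.23 × (depth of known layers): K_1 = 95.0864 − 3.23×35.48 = −19.514; K_2 = 29.12141 − 3.23×(1.192 + 13.356) = −17.86863.
Balance: K_1 = K_2 − x×(3.23 − 1.92), so x = (K_2 − K_1)/(3.23 − 1.92) = 1.64537/1.31 = 1.26 km.

1.26 km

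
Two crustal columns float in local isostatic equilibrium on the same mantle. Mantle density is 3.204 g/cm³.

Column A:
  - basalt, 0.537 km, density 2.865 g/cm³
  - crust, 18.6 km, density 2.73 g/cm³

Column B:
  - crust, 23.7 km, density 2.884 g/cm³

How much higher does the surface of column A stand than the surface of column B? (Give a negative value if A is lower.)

For any compensation level in the mantle, the mantle terms cancel and isostasy reduces to e = (Σt_A − Σt_B) − (Σ(ρt)_A − Σ(ρt)_B) / ρ_m.
Σt_A = 19.137 km; Σt_B = 23.7 km; Σ(ρt)_A = 52.316505; Σ(ρt)_B = 68.3508 (in km·g/cm³).
e = (19.137 − 23.7) − (52.316505 − 68.3508) / 3.204 = 0.441 km.

0.441 km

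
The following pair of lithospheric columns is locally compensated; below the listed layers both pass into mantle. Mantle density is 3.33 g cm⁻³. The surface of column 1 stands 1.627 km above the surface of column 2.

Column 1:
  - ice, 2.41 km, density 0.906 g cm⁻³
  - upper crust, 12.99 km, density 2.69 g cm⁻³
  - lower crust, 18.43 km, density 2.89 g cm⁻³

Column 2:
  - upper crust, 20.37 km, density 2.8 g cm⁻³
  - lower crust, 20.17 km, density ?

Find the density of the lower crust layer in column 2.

3.03 g cm⁻³

Take the compensation level at the base of the deeper column (depth z_c below the surface of column 1) and equate Σ ρ_i t_i down to z_c; mantle fills any gap and the z_c terms cancel.
Column 1: 2.41×0.906 + 12.99×2.69 + 18.43×2.89 + (z_c − 33.83)×3.33
Column 2: 1.627×0 + 20.37×2.8 + 20.17×ρ + (z_c − 1.627 − 40.54)×3.33
The z_c×3.33 term appears on both sides and cancels. Collect the known terms of each column as K = Σ(ρt)_known − 3.33 × (depth of known layers): K_1 = 90.38926 − 3.33×33.83 = −22.26464; K_2 = 57.036 − 3.33×(1.627 + 40.54) = −83.38011.
Balance: K_1 = K_2 + 20.17×ρ, so ρ = (K_1 − K_2)/20.17 = 61.1155/20.17 = 3.03 g cm⁻³.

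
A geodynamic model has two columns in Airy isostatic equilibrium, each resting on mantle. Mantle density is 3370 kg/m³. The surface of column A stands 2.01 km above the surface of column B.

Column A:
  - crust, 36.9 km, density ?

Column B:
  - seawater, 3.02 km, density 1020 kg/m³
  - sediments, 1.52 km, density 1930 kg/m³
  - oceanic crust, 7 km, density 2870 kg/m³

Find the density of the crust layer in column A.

2840 kg/m³

Take the compensation level at the base of the deeper column (depth z_c below the surface of column A) and equate Σ ρ_i t_i down to z_c; mantle fills any gap and the z_c terms cancel.
Column A: 36.9×ρ + (z_c − 36.9)×3370
Column B: 2.01×0 + 3.02×1020 + 1.52×1930 + 7×2870 + (z_c − 2.01 − 11.54)×3370
The z_c×3370 term appears on both sides and cancels. Collect the known terms of each column as K = Σ(ρt)_known − 3370 × (depth of known layers): K_A = 0 − 3370×36.9 = −124353; K_B = 26104 − 3370×(2.01 + 11.54) = −19559.5.
Balance: K_A + 36.9×ρ = K_B, so ρ = (K_B − K_A)/36.9 = 104794/36.9 = 2840 kg/m³.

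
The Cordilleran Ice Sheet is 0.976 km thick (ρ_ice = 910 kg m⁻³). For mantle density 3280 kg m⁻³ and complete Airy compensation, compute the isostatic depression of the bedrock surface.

0.271 km

Balancing pressure at the compensation depth: the ice load ρ_ice t is balanced by mantle displaced below, ρ_m s.
s = t ρ_ice / ρ_m = 0.976 km × 910/3280 = 0.271 km.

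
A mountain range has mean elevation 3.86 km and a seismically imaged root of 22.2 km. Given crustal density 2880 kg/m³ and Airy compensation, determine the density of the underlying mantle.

3380 kg/m³

Airy balance: ρ_c h = (ρ_m − ρ_c) r → ρ_m = ρ_c (1 + h/r).
ρ_m = 2880 × (1 + 3.86 km/22.2 km) = 3380 kg/m³.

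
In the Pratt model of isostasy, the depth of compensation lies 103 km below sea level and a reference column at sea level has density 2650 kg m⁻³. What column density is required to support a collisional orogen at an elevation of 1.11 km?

2620 kg m⁻³

Pratt balance: ρ_ref D = ρ (D + h).
ρ = ρ_ref D/(D + h) = 2650 × 103 km/(103 km + 1.11 km) = 2620 kg m⁻³.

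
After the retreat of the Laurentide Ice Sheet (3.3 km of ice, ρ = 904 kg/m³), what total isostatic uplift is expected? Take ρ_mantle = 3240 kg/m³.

Removing the load lets mantle flow back in; uplift u satisfies ρ_ice t = ρ_m u.
u = t ρ_ice/ρ_m = 3.3 km × 904/3240 = 0.921 km.

0.921 km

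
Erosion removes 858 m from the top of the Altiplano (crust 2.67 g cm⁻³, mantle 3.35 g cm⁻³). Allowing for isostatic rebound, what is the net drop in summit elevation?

174 m

Rebound u = e ρ_c/ρ_m = 858 m × 2.67/3.35 = 683.8 m.
Net surface drop = e − u = 858 m − 683.8 m = e (ρ_m − ρ_c)/ρ_m = 174 m.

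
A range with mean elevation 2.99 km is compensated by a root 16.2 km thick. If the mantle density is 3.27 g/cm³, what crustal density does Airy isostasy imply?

2.76 g/cm³

ρ_c h = (ρ_m − ρ_c) r → ρ_c (h + r) = ρ_m r → ρ_c = ρ_m r / (h + r).
ρ_c = 3.27 × 16.2 km / (2.99 km + 16.2 km) = 2.76 g/cm³.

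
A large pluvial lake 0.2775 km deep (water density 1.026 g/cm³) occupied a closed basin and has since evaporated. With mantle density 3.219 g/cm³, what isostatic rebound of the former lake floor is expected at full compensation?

u = d ρ_w/ρ_m = 0.2775 km × 1.026/3.219 = 0.0884 km.

0.0884 km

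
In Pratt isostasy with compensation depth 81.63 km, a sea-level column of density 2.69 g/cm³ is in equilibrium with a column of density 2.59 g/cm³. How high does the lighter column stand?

3.15 km

ρ_ref D = ρ (D + h) → h = D (ρ_ref − ρ)/ρ.
h = 81.63 km × (2.69 − 2.59)/2.59 = 3.15 km.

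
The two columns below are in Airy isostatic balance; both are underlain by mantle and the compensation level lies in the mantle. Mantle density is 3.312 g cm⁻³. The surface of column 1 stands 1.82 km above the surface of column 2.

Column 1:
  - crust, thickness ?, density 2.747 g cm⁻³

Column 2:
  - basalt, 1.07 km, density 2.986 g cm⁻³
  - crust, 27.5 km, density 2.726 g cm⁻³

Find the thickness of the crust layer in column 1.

Take the compensation level at the base of the deeper column (depth z_c below the surface of column 1) and equate Σ ρ_i t_i down to z_c; mantle fills any gap and the z_c terms cancel.
Column 1: x×2.747 + (z_c − 0 − x)×3.312
Column 2: 1.82×0 + 1.07×2.986 + 27.5×2.726 + (z_c − 1.82 − 28.57)×3.312
The z_c×3.312 term appears on both sides and cancels. Collect the known terms of each column as K = Σ(ρt)_known − 3.312 × (depth of known layers): K_1 = 0 − 3.312×0 = 0; K_2 = 78.16002 − 3.312×(1.82 + 28.57) = −22.49166.
Balance: K_1 − x×(3.312 − 2.747) = K_2, so x = (K_1 − K_2)/(3.312 − 2.747) = 22.4917/0.565 = 39.8 km.

39.8 km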